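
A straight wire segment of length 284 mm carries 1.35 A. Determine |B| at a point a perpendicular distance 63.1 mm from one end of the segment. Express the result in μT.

B ≈ 2.09 μT

For a finite straight segment, B = (μ₀I/4πd)(sinθ₁ + sinθ₂), where θ₁, θ₂ are the angles from the perpendicular to each end.
The perpendicular foot is at one end, so the two end-offsets along the wire are 0 and L = 0.284 m.
sinθ₁ = 0/√(0²+0.0631²) = 0.0000; sinθ₂ = 0.284/√(0.284²+0.0631²) = 0.9762.
B = (4π×10⁻⁷ × 1.35) / (4π × 0.0631) × (0.0000 + 0.9762) = 2.09×10⁻⁶ T.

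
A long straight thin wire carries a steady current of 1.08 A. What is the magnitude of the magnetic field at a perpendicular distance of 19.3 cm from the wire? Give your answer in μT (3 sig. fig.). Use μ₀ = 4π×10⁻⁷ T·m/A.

B ≈ 1.12 μT

For an infinitely long straight wire, B = μ₀I/(2πd).
B = (4π×10⁻⁷ × 1.08) / (2π × 0.193) = 1.12×10⁻⁶ T.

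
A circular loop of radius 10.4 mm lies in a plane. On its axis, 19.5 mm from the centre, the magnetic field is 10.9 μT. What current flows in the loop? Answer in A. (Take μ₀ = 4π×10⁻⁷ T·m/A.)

I ≈ 1.73 A

On the axis of a loop, B = μ₀IR²/[2(R²+z²)^(3/2)], so I = 2B(R²+z²)^(3/2)/(μ₀R²).
R² + z² = 0.0001082 + 0.0003802 = 0.0004884 m²; raised to 3/2 gives 1.08×10⁻⁵ m³.
I = 2 × 1.09×10⁻⁵ × 1.08×10⁻⁵ / (1.26×10⁻⁶ × 0.0001082) = 1.73 A.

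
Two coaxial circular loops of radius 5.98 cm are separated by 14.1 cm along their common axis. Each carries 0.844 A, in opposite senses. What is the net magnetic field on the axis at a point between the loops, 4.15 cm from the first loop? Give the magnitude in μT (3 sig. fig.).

Each loop contributes B = μ₀IR²/[2(R²+z²)^(3/2)] on the axis, with z measured from that loop.
Loop 1 (z = 0.0415 m): B₁ = 4.92×10⁻⁶ T. Loop 2 (z = 0.0995 m): B₂ = 1.21×10⁻⁶ T.
The fields oppose: B = |B₁ − B₂| = 3.71×10⁻⁶ T.

B ≈ 3.71 μT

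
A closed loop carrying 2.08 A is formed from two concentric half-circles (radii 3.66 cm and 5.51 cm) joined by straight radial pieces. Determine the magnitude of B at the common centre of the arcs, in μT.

The radial connectors point toward the centre, so dl × r̂ = 0 and they contribute nothing.
Each semicircle gives μ₀I/(4R): inner arc 1.79×10⁻⁵ T, outer arc 1.19×10⁻⁵ T.
The two arcs carry current in opposite angular senses, so their fields oppose: B = |1.79×10⁻⁵ − 1.19×10⁻⁵| = 5.99×10⁻⁶ T.

B ≈ 5.99 μT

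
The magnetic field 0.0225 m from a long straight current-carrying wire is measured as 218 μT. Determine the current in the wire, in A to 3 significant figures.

I ≈ 24.5 A

For a long straight wire B = μ₀I/(2πd), so I = 2πdB/μ₀.
I = 2π × 0.0225 × 2.18×10⁻⁴ / (4π×10⁻⁷) = 24.5 A.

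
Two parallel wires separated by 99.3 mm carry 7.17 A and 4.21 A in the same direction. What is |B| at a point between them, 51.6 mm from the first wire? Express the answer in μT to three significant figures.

Each long wire gives B = μ₀I/(2πd). Distances are d₁ = 0.0516 m and d₂ = 0.0477 m.
B₁ = 2.78×10⁻⁵ T, B₂ = 1.77×10⁻⁵ T.
Between parallel currents the two contributions point in opposite directions, so they subtract. B = |B₁ − B₂| = |2.78×10⁻⁵ − 1.77×10⁻⁵| = 1.01×10⁻⁵ T.

B ≈ 10.1 μT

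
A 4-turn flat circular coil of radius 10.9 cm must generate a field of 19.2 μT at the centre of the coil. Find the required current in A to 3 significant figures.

For an N-turn coil, B = Nμ₀I/(2R) with R = 0.109 m, so I = 2RB/(Nμ₀) = 2 × 0.109 × 1.92×10⁻⁵ / (4 × 4π×10⁻⁷) = 0.833 A.

I ≈ 0.833 A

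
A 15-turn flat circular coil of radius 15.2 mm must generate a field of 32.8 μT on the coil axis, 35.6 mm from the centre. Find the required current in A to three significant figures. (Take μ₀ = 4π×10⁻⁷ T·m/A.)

For an N-turn coil, B = Nμ₀IR²/[2(R²+z²)^(3/2)] with R = 0.0152 m, z = 0.0356 m, so I = 2B(R²+z²)^(3/2)/(Nμ₀R²) = 2 × 3.28×10⁻⁵ × 5.80×10⁻⁵ / (15 × 4π×10⁻⁷ × 0.000231) = 0.874 A.

I ≈ 0.874 A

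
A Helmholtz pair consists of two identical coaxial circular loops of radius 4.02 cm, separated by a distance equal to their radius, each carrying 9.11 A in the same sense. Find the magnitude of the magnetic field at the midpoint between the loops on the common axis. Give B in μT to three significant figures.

Each loop contributes B = μ₀IR²/[2(R²+z²)^(3/2)] on the axis, with z measured from that loop.
Loop 1 (z = 0.0201 m): B₁ = 1.02×10⁻⁴ T. Loop 2 (z = 0.0201 m): B₂ = 1.02×10⁻⁴ T.
The fields add: B = B₁ + B₂ = 2.04×10⁻⁴ T.

B ≈ 204 μT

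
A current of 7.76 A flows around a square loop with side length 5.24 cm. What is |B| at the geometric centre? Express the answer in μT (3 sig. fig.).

Each side is a finite straight segment at perpendicular distance d = a/(2 tan(π/4)) = 0.0262 m from the centre, with end-angles ±π/4.
One side contributes B₁ = (μ₀I/4πd)·2 sin(π/4) = 4.19×10⁻⁵ T.
All 4 sides add in the same direction: B = 4 × 4.19×10⁻⁵ = 1.68×10⁻⁴ T.

B ≈ 168 μT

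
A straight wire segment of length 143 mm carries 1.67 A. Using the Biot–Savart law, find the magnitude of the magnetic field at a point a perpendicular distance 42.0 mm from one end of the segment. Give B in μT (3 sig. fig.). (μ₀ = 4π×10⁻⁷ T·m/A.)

B ≈ 3.82 μT

For a finite straight segment, B = (μ₀I/4πd)(sinθ₁ + sinθ₂), where θ₁, θ₂ are the angles from the perpendicular to each end.
The perpendicular foot is at one end, so the two end-offsets along the wire are 0 and L = 0.143 m.
sinθ₁ = 0/√(0²+0.042²) = 0.0000; sinθ₂ = 0.143/√(0.143²+0.042²) = 0.9595.
B = (4π×10⁻⁷ × 1.67) / (4π × 0.042) × (0.0000 + 0.9595) = 3.82×10⁻⁶ T.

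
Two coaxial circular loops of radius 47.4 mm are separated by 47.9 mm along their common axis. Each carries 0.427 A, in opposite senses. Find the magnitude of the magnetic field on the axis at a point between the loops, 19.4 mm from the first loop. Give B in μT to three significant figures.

Each loop contributes B = μ₀IR²/[2(R²+z²)^(3/2)] on the axis, with z measured from that loop.
Loop 1 (z = 0.0194 m): B₁ = 4.49×10⁻⁶ T. Loop 2 (z = 0.0285 m): B₂ = 3.56×10⁻⁶ T.
The fields oppose: B = |B₁ − B₂| = 9.24×10⁻⁷ T.

B ≈ 0.924 μT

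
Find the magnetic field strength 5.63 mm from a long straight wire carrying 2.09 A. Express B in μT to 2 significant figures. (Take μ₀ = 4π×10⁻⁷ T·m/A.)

B ≈ 74 μT

For an infinitely long straight wire, B = μ₀I/(2πd).
B = (4π×10⁻⁷ × 2.09) / (2π × 0.00563) = 7.42×10⁻⁵ T.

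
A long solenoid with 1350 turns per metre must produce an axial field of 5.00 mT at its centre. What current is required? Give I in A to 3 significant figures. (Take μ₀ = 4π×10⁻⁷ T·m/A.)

Inside a long solenoid B = μ₀nI with n = 1350 m⁻¹, so I = B/(μ₀n).
I = 5.00×10⁻³ / (4π×10⁻⁷ × 1350) = 2.95 A.

I ≈ 2.95 A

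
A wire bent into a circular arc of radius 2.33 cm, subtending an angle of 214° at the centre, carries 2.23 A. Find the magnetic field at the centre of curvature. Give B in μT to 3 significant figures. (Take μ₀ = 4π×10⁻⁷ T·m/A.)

The Biot–Savart field of a circular arc at its centre is B = μ₀Iφ/(4πR), with φ = 3.735 rad.
B = (4π×10⁻⁷ × 2.23 × 3.735) / (4π × 0.0233) = 3.57×10⁻⁵ T.

B ≈ 35.7 μT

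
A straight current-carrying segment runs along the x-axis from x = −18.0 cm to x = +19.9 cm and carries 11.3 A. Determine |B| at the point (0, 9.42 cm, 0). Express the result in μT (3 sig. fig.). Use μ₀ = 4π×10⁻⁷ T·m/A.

For a finite straight segment, B = (μ₀I/4πd)(sinθ₁ + sinθ₂), where θ₁, θ₂ are the angles from the perpendicular to each end.
The perpendicular distance is d = 0.0942 m; the end-offsets along the wire are a = 0.18 m and b = 0.199 m.
sinθ₁ = 0.18/√(0.18²+0.0942²) = 0.8860; sinθ₂ = 0.199/√(0.199²+0.0942²) = 0.9038.
B = (4π×10⁻⁷ × 11.3) / (4π × 0.0942) × (0.8860 + 0.9038) = 2.15×10⁻⁵ T.

B ≈ 21.5 μT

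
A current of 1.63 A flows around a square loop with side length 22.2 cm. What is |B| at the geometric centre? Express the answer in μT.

B ≈ 8.31 μT

Each side is a finite straight segment at perpendicular distance d = a/(2 tan(π/4)) = 0.111 m from the centre, with end-angles ±π/4.
One side contributes B₁ = (μ₀I/4πd)·2 sin(π/4) = 2.08×10⁻⁶ T.
All 4 sides add in the same direction: B = 4 × 2.08×10⁻⁶ = 8.31×10⁻⁶ T.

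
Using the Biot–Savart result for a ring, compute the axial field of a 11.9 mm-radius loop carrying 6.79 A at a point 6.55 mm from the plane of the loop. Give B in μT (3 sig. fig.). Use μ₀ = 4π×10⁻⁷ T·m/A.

On the axis of a circular loop, B = μ₀IR² / [2(R²+z²)^(3/2)].
R² + z² = (0.0119)² + (0.00655)² = 0.0001845 m², and (R²+z²)^(3/2) = 2.51×10⁻⁶ m³.
B = (4π×10⁻⁷ × 6.79 × 0.0001416) / (2 × 2.51×10⁻⁶) = 2.41×10⁻⁴ T.

B ≈ 241 μT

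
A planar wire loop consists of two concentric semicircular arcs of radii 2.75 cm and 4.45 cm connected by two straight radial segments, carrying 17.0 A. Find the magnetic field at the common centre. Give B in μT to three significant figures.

B ≈ 74.2 μT

The radial connectors point toward the centre, so dl × r̂ = 0 and they contribute nothing.
Each semicircle gives μ₀I/(4R): inner arc 1.94×10⁻⁴ T, outer arc 1.20×10⁻⁴ T.
The two arcs carry current in opposite angular senses, so their fields oppose: B = |1.94×10⁻⁴ − 1.20×10⁻⁴| = 7.42×10⁻⁵ T.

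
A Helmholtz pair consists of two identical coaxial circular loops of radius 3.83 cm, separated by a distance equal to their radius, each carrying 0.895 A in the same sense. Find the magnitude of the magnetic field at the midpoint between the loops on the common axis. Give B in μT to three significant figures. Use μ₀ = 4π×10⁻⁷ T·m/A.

Each loop contributes B = μ₀IR²/[2(R²+z²)^(3/2)] on the axis, with z measured from that loop.
Loop 1 (z = 0.01915 m): B₁ = 1.05×10⁻⁵ T. Loop 2 (z = 0.01915 m): B₂ = 1.05×10⁻⁵ T.
The fields add: B = B₁ + B₂ = 2.10×10⁻⁵ T.

B ≈ 21.0 μT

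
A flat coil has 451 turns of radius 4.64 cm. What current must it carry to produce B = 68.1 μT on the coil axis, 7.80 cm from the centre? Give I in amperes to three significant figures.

I ≈ 0.0834 A

For an N-turn coil, B = Nμ₀IR²/[2(R²+z²)^(3/2)] with R = 0.0464 m, z = 0.078 m, so I = 2B(R²+z²)^(3/2)/(Nμ₀R²) = 2 × 6.81×10⁻⁵ × 7.48×10⁻⁴ / (451 × 4π×10⁻⁷ × 0.002153) = 8.34×10⁻² A.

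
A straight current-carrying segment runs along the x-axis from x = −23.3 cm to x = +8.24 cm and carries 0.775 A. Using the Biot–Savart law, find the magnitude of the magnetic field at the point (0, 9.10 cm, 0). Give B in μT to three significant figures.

For a finite straight segment, B = (μ₀I/4πd)(sinθ₁ + sinθ₂), where θ₁, θ₂ are the angles from the perpendicular to each end.
The perpendicular distance is d = 0.091 m; the end-offsets along the wire are a = 0.233 m and b = 0.0824 m.
sinθ₁ = 0.233/√(0.233²+0.091²) = 0.9315; sinθ₂ = 0.0824/√(0.0824²+0.091²) = 0.6712.
B = (4π×10⁻⁷ × 0.775) / (4π × 0.091) × (0.9315 + 0.6712) = 1.36×10⁻⁶ T.

B ≈ 1.36 μT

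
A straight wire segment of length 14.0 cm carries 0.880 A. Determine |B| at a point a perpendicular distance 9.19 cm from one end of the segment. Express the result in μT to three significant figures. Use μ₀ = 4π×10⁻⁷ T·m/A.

For a finite straight segment, B = (μ₀I/4πd)(sinθ₁ + sinθ₂), where θ₁, θ₂ are the angles from the perpendicular to each end.
The perpendicular foot is at one end, so the two end-offsets along the wire are 0 and L = 0.14 m.
sinθ₁ = 0/√(0²+0.0919²) = 0.0000; sinθ₂ = 0.14/√(0.14²+0.0919²) = 0.8360.
B = (4π×10⁻⁷ × 0.880) / (4π × 0.0919) × (0.0000 + 0.8360) = 8.01×10⁻⁷ T.

B ≈ 0.801 μT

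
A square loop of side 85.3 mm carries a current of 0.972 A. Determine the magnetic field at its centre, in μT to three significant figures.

Each side is a finite straight segment at perpendicular distance d = a/(2 tan(π/4)) = 0.04265 m from the centre, with end-angles ±π/4.
One side contributes B₁ = (μ₀I/4πd)·2 sin(π/4) = 3.22×10⁻⁶ T.
All 4 sides add in the same direction: B = 4 × 3.22×10⁻⁶ = 1.29×10⁻⁵ T.

B ≈ 12.9 μT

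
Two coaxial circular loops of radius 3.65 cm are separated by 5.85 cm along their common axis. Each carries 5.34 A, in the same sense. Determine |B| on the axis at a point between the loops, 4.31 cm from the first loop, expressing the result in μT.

B ≈ 96.7 μT

Each loop contributes B = μ₀IR²/[2(R²+z²)^(3/2)] on the axis, with z measured from that loop.
Loop 1 (z = 0.0431 m): B₁ = 2.48×10⁻⁵ T. Loop 2 (z = 0.0154 m): B₂ = 7.19×10⁻⁵ T.
The fields add: B = B₁ + B₂ = 9.67×10⁻⁵ T.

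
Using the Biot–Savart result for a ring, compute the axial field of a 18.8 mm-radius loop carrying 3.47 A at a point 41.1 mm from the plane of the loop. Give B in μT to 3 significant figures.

On the axis of a circular loop, B = μ₀IR² / [2(R²+z²)^(3/2)].
R² + z² = (0.0188)² + (0.0411)² = 0.002043 m², and (R²+z²)^(3/2) = 9.23×10⁻⁵ m³.
B = (4π×10⁻⁷ × 3.47 × 0.0003534) / (2 × 9.23×10⁻⁵) = 8.35×10⁻⁶ T.

B ≈ 8.35 μT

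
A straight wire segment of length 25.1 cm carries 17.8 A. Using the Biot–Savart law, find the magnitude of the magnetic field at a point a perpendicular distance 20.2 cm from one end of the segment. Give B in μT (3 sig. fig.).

For a finite straight segment, B = (μ₀I/4πd)(sinθ₁ + sinθ₂), where θ₁, θ₂ are the angles from the perpendicular to each end.
The perpendicular foot is at one end, so the two end-offsets along the wire are 0 and L = 0.251 m.
sinθ₁ = 0/√(0²+0.202²) = 0.0000; sinθ₂ = 0.251/√(0.251²+0.202²) = 0.7790.
B = (4π×10⁻⁷ × 17.8) / (4π × 0.202) × (0.0000 + 0.7790) = 6.86×10⁻⁶ T.

B ≈ 6.86 μT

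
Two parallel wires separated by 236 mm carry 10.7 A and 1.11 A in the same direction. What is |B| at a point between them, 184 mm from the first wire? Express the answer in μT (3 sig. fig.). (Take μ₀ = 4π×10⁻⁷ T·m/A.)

Each long wire gives B = μ₀I/(2πd). Distances are d₁ = 0.184 m and d₂ = 0.052 m.
B₁ = 1.16×10⁻⁵ T, B₂ = 4.27×10⁻⁶ T.
Between parallel currents the two contributions point in opposite directions, so they subtract. B = |B₁ − B₂| = |1.16×10⁻⁵ − 4.27×10⁻⁶| = 7.36×10⁻⁶ T.

B ≈ 7.36 μT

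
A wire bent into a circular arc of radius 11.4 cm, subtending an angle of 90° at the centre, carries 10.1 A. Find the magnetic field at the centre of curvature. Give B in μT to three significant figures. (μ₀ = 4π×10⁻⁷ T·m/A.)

B ≈ 13.9 μT

The Biot–Savart field of a circular arc at its centre is B = μ₀Iφ/(4πR), with φ = 1.571 rad.
B = (4π×10⁻⁷ × 10.1 × 1.571) / (4π × 0.114) = 1.39×10⁻⁵ T.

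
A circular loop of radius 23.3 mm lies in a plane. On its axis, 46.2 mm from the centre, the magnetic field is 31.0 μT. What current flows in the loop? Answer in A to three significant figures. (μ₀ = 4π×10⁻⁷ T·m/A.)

On the axis of a loop, B = μ₀IR²/[2(R²+z²)^(3/2)], so I = 2B(R²+z²)^(3/2)/(μ₀R²).
R² + z² = 0.0005429 + 0.002134 = 0.002677 m²; raised to 3/2 gives 1.39×10⁻⁴ m³.
I = 2 × 3.10×10⁻⁵ × 1.39×10⁻⁴ / (1.26×10⁻⁶ × 0.0005429) = 12.6 A.

I ≈ 12.6 A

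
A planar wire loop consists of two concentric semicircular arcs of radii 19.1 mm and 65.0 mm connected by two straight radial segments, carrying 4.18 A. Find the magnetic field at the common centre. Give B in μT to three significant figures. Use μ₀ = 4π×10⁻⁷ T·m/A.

The radial connectors point toward the centre, so dl × r̂ = 0 and they contribute nothing.
Each semicircle gives μ₀I/(4R): inner arc 6.88×10⁻⁵ T, outer arc 2.02×10⁻⁵ T.
The two arcs carry current in opposite angular senses, so their fields oppose: B = |6.88×10⁻⁵ − 2.02×10⁻⁵| = 4.86×10⁻⁵ T.

B ≈ 48.6 μT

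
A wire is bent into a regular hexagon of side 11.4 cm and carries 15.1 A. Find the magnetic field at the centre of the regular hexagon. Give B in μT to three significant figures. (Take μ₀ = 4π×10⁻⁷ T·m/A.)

Each side is a finite straight segment at perpendicular distance d = a/(2 tan(π/6)) = 0.09873 m from the centre, with end-angles ±π/6.
One side contributes B₁ = (μ₀I/4πd)·2 sin(π/6) = 1.53×10⁻⁵ T.
All 6 sides add in the same direction: B = 6 × 1.53×10⁻⁵ = 9.18×10⁻⁵ T.

B ≈ 91.8 μT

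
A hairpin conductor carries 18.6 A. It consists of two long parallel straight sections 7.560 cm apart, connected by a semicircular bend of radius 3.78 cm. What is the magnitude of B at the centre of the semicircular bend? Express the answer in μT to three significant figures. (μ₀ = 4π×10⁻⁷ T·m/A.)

B ≈ 253 μT

The semicircular arc contributes B_arc = μ₀I·π/(4πR) = μ₀I/(4R) = 1.55×10⁻⁴ T.
Each semi-infinite lead is at perpendicular distance R = 0.0378 m from the centre, with the perpendicular foot at its near end, so it contributes μ₀I/(4πR); both point the same way, together 9.84×10⁻⁵ T.
Arc and leads all point the same direction: B = 1.55×10⁻⁴ + 9.84×10⁻⁵ = 2.53×10⁻⁴ T.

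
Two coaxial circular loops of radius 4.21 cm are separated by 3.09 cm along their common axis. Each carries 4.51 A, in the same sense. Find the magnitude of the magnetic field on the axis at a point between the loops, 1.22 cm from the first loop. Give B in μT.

Each loop contributes B = μ₀IR²/[2(R²+z²)^(3/2)] on the axis, with z measured from that loop.
Loop 1 (z = 0.0122 m): B₁ = 5.96×10⁻⁵ T. Loop 2 (z = 0.0187 m): B₂ = 5.14×10⁻⁵ T.
The fields add: B = B₁ + B₂ = 1.11×10⁻⁴ T.

B ≈ 111 μT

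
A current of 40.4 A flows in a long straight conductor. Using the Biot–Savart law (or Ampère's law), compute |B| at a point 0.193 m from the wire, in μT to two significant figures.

For an infinitely long straight wire, B = μ₀I/(2πd).
B = (4π×10⁻⁷ × 40.4) / (2π × 0.193) = 4.19×10⁻⁵ T.

B ≈ 42 μT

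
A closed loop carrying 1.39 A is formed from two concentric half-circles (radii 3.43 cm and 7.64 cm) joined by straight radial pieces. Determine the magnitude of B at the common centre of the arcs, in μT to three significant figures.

The radial connectors point toward the centre, so dl × r̂ = 0 and they contribute nothing.
Each semicircle gives μ₀I/(4R): inner arc 1.27×10⁻⁵ T, outer arc 5.72×10⁻⁶ T.
The two arcs carry current in opposite angular senses, so their fields oppose: B = |1.27×10⁻⁵ − 5.72×10⁻⁶| = 7.02×10⁻⁶ T.

B ≈ 7.02 μT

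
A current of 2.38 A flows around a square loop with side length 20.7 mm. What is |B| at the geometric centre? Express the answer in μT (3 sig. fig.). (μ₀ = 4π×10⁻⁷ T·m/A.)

B ≈ 130 μT

Each side is a finite straight segment at perpendicular distance d = a/(2 tan(π/4)) = 0.01035 m from the centre, with end-angles ±π/4.
One side contributes B₁ = (μ₀I/4πd)·2 sin(π/4) = 3.25×10⁻⁵ T.
All 4 sides add in the same direction: B = 4 × 3.25×10⁻⁵ = 1.30×10⁻⁴ T.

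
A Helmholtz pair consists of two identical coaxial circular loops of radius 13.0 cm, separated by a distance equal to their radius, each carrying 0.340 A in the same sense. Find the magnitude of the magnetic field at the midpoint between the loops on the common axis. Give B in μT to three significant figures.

B ≈ 2.35 μT

Each loop contributes B = μ₀IR²/[2(R²+z²)^(3/2)] on the axis, with z measured from that loop.
Loop 1 (z = 0.065 m): B₁ = 1.18×10⁻⁶ T. Loop 2 (z = 0.065 m): B₂ = 1.18×10⁻⁶ T.
The fields add: B = B₁ + B₂ = 2.35×10⁻⁶ T.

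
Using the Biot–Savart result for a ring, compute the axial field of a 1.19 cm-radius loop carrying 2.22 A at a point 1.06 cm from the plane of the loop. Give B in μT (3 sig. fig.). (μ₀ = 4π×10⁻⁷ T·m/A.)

On the axis of a circular loop, B = μ₀IR² / [2(R²+z²)^(3/2)].
R² + z² = (0.0119)² + (0.0106)² = 0.000254 m², and (R²+z²)^(3/2) = 4.05×10⁻⁶ m³.
B = (4π×10⁻⁷ × 2.22 × 0.0001416) / (2 × 4.05×10⁻⁶) = 4.88×10⁻⁵ T.

B ≈ 48.8 μT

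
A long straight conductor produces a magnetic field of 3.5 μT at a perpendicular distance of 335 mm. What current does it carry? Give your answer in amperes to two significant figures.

For a long straight wire B = μ₀I/(2πd), so I = 2πdB/μ₀.
I = 2π × 0.335 × 3.50×10⁻⁶ / (4π×10⁻⁷) = 5.86 A.

I ≈ 5.9 A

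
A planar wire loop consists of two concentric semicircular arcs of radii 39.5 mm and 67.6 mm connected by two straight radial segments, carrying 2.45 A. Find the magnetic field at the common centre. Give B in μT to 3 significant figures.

The radial connectors point toward the centre, so dl × r̂ = 0 and they contribute nothing.
Each semicircle gives μ₀I/(4R): inner arc 1.95×10⁻⁵ T, outer arc 1.14×10⁻⁵ T.
The two arcs carry current in opposite angular senses, so their fields oppose: B = |1.95×10⁻⁵ − 1.14×10⁻⁵| = 8.10×10⁻⁶ T.

B ≈ 8.10 μT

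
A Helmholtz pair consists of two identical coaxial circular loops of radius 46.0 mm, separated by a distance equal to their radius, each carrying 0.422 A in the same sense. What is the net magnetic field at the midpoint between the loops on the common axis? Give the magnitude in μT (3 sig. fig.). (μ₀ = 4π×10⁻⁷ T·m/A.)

B ≈ 8.25 μT

Each loop contributes B = μ₀IR²/[2(R²+z²)^(3/2)] on the axis, with z measured from that loop.
Loop 1 (z = 0.023 m): B₁ = 4.12×10⁻⁶ T. Loop 2 (z = 0.023 m): B₂ = 4.12×10⁻⁶ T.
The fields add: B = B₁ + B₂ = 8.25×10⁻⁶ T.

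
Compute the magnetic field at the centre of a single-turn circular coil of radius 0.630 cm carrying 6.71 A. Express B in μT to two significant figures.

At the centre of a circular loop the Biot–Savart law gives B = μ₀I/(2R).
B = (4π×10⁻⁷ × 6.71) / (2 × 0.0063) = 6.69×10⁻⁴ T.

B ≈ 670 μT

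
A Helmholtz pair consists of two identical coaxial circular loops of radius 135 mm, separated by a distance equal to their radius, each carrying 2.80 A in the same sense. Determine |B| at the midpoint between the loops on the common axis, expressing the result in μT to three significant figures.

Each loop contributes B = μ₀IR²/[2(R²+z²)^(3/2)] on the axis, with z measured from that loop.
Loop 1 (z = 0.0675 m): B₁ = 9.32×10⁻⁶ T. Loop 2 (z = 0.0675 m): B₂ = 9.32×10⁻⁶ T.
The fields add: B = B₁ + B₂ = 1.86×10⁻⁵ T.

B ≈ 18.6 μT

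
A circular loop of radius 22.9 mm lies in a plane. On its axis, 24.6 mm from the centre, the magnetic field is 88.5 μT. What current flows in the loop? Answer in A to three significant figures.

On the axis of a loop, B = μ₀IR²/[2(R²+z²)^(3/2)], so I = 2B(R²+z²)^(3/2)/(μ₀R²).
R² + z² = 0.0005244 + 0.0006052 = 0.00113 m²; raised to 3/2 gives 3.80×10⁻⁵ m³.
I = 2 × 8.85×10⁻⁵ × 3.80×10⁻⁵ / (1.26×10⁻⁶ × 0.0005244) = 10.2 A.

I ≈ 10.2 A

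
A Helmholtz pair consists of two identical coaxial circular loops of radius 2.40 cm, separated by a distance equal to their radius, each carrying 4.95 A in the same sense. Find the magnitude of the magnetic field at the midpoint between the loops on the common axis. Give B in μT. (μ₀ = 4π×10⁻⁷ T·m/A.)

Each loop contributes B = μ₀IR²/[2(R²+z²)^(3/2)] on the axis, with z measured from that loop.
Loop 1 (z = 0.012 m): B₁ = 9.27×10⁻⁵ T. Loop 2 (z = 0.012 m): B₂ = 9.27×10⁻⁵ T.
The fields add: B = B₁ + B₂ = 1.85×10⁻⁴ T.

B ≈ 185 μT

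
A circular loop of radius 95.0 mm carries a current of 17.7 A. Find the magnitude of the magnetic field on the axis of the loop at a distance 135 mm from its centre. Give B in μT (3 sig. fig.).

On the axis of a circular loop, B = μ₀IR² / [2(R²+z²)^(3/2)].
R² + z² = (0.095)² + (0.135)² = 0.02725 m², and (R²+z²)^(3/2) = 4.50×10⁻³ m³.
B = (4π×10⁻⁷ × 17.7 × 0.009025) / (2 × 4.50×10⁻³) = 2.23×10⁻⁵ T.

B ≈ 22.3 μT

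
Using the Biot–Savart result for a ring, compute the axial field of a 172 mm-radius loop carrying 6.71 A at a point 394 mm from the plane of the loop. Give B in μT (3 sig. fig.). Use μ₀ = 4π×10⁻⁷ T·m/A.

B ≈ 1.57 μT

On the axis of a circular loop, B = μ₀IR² / [2(R²+z²)^(3/2)].
R² + z² = (0.172)² + (0.394)² = 0.1848 m², and (R²+z²)^(3/2) = 7.95×10⁻² m³.
B = (4π×10⁻⁷ × 6.71 × 0.02958) / (2 × 7.95×10⁻²) = 1.57×10⁻⁶ T.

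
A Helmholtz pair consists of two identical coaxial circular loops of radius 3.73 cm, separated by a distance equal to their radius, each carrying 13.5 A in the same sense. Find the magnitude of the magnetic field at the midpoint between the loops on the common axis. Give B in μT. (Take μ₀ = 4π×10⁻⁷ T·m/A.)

Each loop contributes B = μ₀IR²/[2(R²+z²)^(3/2)] on the axis, with z measured from that loop.
Loop 1 (z = 0.01865 m): B₁ = 1.63×10⁻⁴ T. Loop 2 (z = 0.01865 m): B₂ = 1.63×10⁻⁴ T.
The fields add: B = B₁ + B₂ = 3.25×10⁻⁴ T.

B ≈ 325 μT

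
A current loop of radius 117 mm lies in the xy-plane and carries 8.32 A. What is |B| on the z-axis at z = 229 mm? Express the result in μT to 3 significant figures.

B ≈ 4.21 μT

On the axis of a circular loop, B = μ₀IR² / [2(R²+z²)^(3/2)].
R² + z² = (0.117)² + (0.229)² = 0.06613 m², and (R²+z²)^(3/2) = 1.70×10⁻² m³.
B = (4π×10⁻⁷ × 8.32 × 0.01369) / (2 × 1.70×10⁻²) = 4.21×10⁻⁶ T.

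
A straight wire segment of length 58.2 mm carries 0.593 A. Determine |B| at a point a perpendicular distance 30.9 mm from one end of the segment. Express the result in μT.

For a finite straight segment, B = (μ₀I/4πd)(sinθ₁ + sinθ₂), where θ₁, θ₂ are the angles from the perpendicular to each end.
The perpendicular foot is at one end, so the two end-offsets along the wire are 0 and L = 0.0582 m.
sinθ₁ = 0/√(0²+0.0309²) = 0.0000; sinθ₂ = 0.0582/√(0.0582²+0.0309²) = 0.8832.
B = (4π×10⁻⁷ × 0.593) / (4π × 0.0309) × (0.0000 + 0.8832) = 1.70×10⁻⁶ T.

B ≈ 1.70 μT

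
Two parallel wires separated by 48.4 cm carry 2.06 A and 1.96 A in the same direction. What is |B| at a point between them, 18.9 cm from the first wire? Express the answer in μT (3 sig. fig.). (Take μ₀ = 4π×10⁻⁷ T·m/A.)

B ≈ 0.851 μT

Each long wire gives B = μ₀I/(2πd). Distances are d₁ = 0.189 m and d₂ = 0.295 m.
B₁ = 2.18×10⁻⁶ T, B₂ = 1.33×10⁻⁶ T.
Between parallel currents the two contributions point in opposite directions, so they subtract. B = |B₁ − B₂| = |2.18×10⁻⁶ − 1.33×10⁻⁶| = 8.51×10⁻⁷ T.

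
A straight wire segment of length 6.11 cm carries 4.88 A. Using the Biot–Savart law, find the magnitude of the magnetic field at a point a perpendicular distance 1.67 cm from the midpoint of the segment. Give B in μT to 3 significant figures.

B ≈ 51.3 μT

For a finite straight segment, B = (μ₀I/4πd)(sinθ₁ + sinθ₂), where θ₁, θ₂ are the angles from the perpendicular to each end.
The perpendicular from the point meets the wire at its midpoint, so each end is L/2 = 0.03055 m away along the wire.
sinθ₁ = 0.03055/√(0.03055²+0.0167²) = 0.8775; sinθ₂ = 0.03055/√(0.03055²+0.0167²) = 0.8775.
B = (4π×10⁻⁷ × 4.88) / (4π × 0.0167) × (0.8775 + 0.8775) = 5.13×10⁻⁵ T.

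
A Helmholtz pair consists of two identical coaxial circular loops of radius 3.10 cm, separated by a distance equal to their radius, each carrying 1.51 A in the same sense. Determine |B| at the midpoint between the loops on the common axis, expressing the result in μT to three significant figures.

B ≈ 43.8 μT

Each loop contributes B = μ₀IR²/[2(R²+z²)^(3/2)] on the axis, with z measured from that loop.
Loop 1 (z = 0.0155 m): B₁ = 2.19×10⁻⁵ T. Loop 2 (z = 0.0155 m): B₂ = 2.19×10⁻⁵ T.
The fields add: B = B₁ + B₂ = 4.38×10⁻⁵ T.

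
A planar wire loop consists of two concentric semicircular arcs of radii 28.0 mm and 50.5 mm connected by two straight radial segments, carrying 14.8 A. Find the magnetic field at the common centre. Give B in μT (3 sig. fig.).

B ≈ 74.0 μT

The radial connectors point toward the centre, so dl × r̂ = 0 and they contribute nothing.
Each semicircle gives μ₀I/(4R): inner arc 1.66×10⁻⁴ T, outer arc 9.21×10⁻⁵ T.
The two arcs carry current in opposite angular senses, so their fields oppose: B = |1.66×10⁻⁴ − 9.21×10⁻⁵| = 7.40×10⁻⁵ T.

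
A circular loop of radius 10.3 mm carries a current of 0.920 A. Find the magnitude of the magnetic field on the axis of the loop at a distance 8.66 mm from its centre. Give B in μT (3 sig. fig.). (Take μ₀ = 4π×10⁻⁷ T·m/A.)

B ≈ 25.2 μT

On the axis of a circular loop, B = μ₀IR² / [2(R²+z²)^(3/2)].
R² + z² = (0.0103)² + (0.00866)² = 0.0001811 m², and (R²+z²)^(3/2) = 2.44×10⁻⁶ m³.
B = (4π×10⁻⁷ × 0.920 × 0.0001061) / (2 × 2.44×10⁻⁶) = 2.52×10⁻⁵ T.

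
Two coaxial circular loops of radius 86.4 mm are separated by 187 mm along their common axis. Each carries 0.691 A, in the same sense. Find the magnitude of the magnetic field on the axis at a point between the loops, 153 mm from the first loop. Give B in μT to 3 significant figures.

Each loop contributes B = μ₀IR²/[2(R²+z²)^(3/2)] on the axis, with z measured from that loop.
Loop 1 (z = 0.153 m): B₁ = 5.97×10⁻⁷ T. Loop 2 (z = 0.034 m): B₂ = 4.05×10⁻⁶ T.
The fields add: B = B₁ + B₂ = 4.65×10⁻⁶ T.

B ≈ 4.65 μT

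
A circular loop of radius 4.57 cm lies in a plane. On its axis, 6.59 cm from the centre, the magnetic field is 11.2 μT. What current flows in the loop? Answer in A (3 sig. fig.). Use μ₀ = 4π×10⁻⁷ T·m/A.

I ≈ 4.40 A

On the axis of a loop, B = μ₀IR²/[2(R²+z²)^(3/2)], so I = 2B(R²+z²)^(3/2)/(μ₀R²).
R² + z² = 0.002088 + 0.004343 = 0.006431 m²; raised to 3/2 gives 5.16×10⁻⁴ m³.
I = 2 × 1.12×10⁻⁵ × 5.16×10⁻⁴ / (1.26×10⁻⁶ × 0.002088) = 4.40 A.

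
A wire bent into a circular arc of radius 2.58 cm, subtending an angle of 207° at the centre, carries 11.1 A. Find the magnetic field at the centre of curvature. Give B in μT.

The Biot–Savart field of a circular arc at its centre is B = μ₀Iφ/(4πR), with φ = 3.613 rad.
B = (4π×10⁻⁷ × 11.1 × 3.613) / (4π × 0.0258) = 1.55×10⁻⁴ T.

B ≈ 155 μT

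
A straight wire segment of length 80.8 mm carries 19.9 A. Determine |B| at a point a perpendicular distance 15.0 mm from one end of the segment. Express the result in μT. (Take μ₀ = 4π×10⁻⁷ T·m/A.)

For a finite straight segment, B = (μ₀I/4πd)(sinθ₁ + sinθ₂), where θ₁, θ₂ are the angles from the perpendicular to each end.
The perpendicular foot is at one end, so the two end-offsets along the wire are 0 and L = 0.0808 m.
sinθ₁ = 0/√(0²+0.015²) = 0.0000; sinθ₂ = 0.0808/√(0.0808²+0.015²) = 0.9832.
B = (4π×10⁻⁷ × 19.9) / (4π × 0.015) × (0.0000 + 0.9832) = 1.30×10⁻⁴ T.

B ≈ 130 μT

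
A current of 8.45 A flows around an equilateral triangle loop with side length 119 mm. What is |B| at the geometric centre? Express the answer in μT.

B ≈ 128 μT

Each side is a finite straight segment at perpendicular distance d = a/(2 tan(π/3)) = 0.03435 m from the centre, with end-angles ±π/3.
One side contributes B₁ = (μ₀I/4πd)·2 sin(π/3) = 4.26×10⁻⁵ T.
All 3 sides add in the same direction: B = 3 × 4.26×10⁻⁵ = 1.28×10⁻⁴ T.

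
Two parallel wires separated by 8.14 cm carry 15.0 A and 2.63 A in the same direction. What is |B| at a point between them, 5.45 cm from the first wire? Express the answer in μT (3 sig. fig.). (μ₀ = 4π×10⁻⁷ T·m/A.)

B ≈ 35.5 μT

Each long wire gives B = μ₀I/(2πd). Distances are d₁ = 0.0545 m and d₂ = 0.0269 m.
B₁ = 5.50×10⁻⁵ T, B₂ = 1.96×10⁻⁵ T.
Between parallel currents the two contributions point in opposite directions, so they subtract. B = |B₁ − B₂| = |5.50×10⁻⁵ − 1.96×10⁻⁵| = 3.55×10⁻⁵ T.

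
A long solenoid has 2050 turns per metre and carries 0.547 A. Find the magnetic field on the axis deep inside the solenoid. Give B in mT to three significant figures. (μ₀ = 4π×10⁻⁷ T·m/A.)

Inside a long solenoid, B = μ₀nI with n = 2050 turns/m.
B = 4π×10⁻⁷ × 2050 × 0.547 = 1.41×10⁻³ T.

B ≈ 1.41 mT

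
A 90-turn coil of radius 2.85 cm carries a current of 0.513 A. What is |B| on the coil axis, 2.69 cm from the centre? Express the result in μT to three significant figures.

For an N-turn flat coil, B = Nμ₀IR²/[2(R²+z²)^(3/2)] with R = 0.0285 m, z = 0.0269 m.
B = 90 × 4.35×10⁻⁶ T = 3.91×10⁻⁴ T.

B ≈ 391 μT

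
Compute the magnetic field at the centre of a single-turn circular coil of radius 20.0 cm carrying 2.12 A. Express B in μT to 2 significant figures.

At the centre of a circular loop the Biot–Savart law gives B = μ₀I/(2R).
B = (4π×10⁻⁷ × 2.12) / (2 × 0.2) = 6.66×10⁻⁶ T.

B ≈ 6.7 μT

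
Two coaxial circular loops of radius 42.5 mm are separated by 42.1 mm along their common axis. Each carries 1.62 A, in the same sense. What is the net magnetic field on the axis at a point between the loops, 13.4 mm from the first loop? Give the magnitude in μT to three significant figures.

Each loop contributes B = μ₀IR²/[2(R²+z²)^(3/2)] on the axis, with z measured from that loop.
Loop 1 (z = 0.0134 m): B₁ = 2.08×10⁻⁵ T. Loop 2 (z = 0.0287 m): B₂ = 1.36×10⁻⁵ T.
The fields add: B = B₁ + B₂ = 3.44×10⁻⁵ T.

B ≈ 34.4 μT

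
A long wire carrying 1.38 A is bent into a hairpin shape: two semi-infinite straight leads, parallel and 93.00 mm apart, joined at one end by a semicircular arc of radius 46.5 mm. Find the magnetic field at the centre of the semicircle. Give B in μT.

B ≈ 15.3 μT

The semicircular arc contributes B_arc = μ₀I·π/(4πR) = μ₀I/(4R) = 9.32×10⁻⁶ T.
Each semi-infinite lead is at perpendicular distance R = 0.0465 m from the centre, with the perpendicular foot at its near end, so it contributes μ₀I/(4πR); both point the same way, together 5.94×10⁻⁶ T.
Arc and leads all point the same direction: B = 9.32×10⁻⁶ + 5.94×10⁻⁶ = 1.53×10⁻⁵ T.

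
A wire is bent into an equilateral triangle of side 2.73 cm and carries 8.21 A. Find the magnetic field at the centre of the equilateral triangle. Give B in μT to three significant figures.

B ≈ 541 μT

Each side is a finite straight segment at perpendicular distance d = a/(2 tan(π/3)) = 0.007881 m from the centre, with end-angles ±π/3.
One side contributes B₁ = (μ₀I/4πd)·2 sin(π/3) = 1.80×10⁻⁴ T.
All 3 sides add in the same direction: B = 3 × 1.80×10⁻⁴ = 5.41×10⁻⁴ T.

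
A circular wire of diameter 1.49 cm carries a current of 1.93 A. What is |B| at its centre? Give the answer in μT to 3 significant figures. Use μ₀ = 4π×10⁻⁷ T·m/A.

B ≈ 163 μT

At the centre of a circular loop the Biot–Savart law gives B = μ₀I/(2R) (so R = 0.00745 m).
B = (4π×10⁻⁷ × 1.93) / (2 × 0.00745) = 1.63×10⁻⁴ T.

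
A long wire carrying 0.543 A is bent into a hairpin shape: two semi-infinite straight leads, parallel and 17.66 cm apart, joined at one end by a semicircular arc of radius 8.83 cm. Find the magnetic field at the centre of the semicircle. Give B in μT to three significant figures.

B ≈ 3.16 μT

The semicircular arc contributes B_arc = μ₀I·π/(4πR) = μ₀I/(4R) = 1.93×10⁻⁶ T.
Each semi-infinite lead is at perpendicular distance R = 0.0883 m from the centre, with the perpendicular foot at its near end, so it contributes μ₀I/(4πR); both point the same way, together 1.23×10⁻⁶ T.
Arc and leads all point the same direction: B = 1.93×10⁻⁶ + 1.23×10⁻⁶ = 3.16×10⁻⁶ T.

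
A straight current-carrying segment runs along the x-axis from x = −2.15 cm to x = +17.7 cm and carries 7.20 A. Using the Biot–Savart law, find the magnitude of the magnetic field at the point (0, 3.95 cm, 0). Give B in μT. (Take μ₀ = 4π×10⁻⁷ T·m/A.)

For a finite straight segment, B = (μ₀I/4πd)(sinθ₁ + sinθ₂), where θ₁, θ₂ are the angles from the perpendicular to each end.
The perpendicular distance is d = 0.0395 m; the end-offsets along the wire are a = 0.0215 m and b = 0.177 m.
sinθ₁ = 0.0215/√(0.0215²+0.0395²) = 0.4781; sinθ₂ = 0.177/√(0.177²+0.0395²) = 0.9760.
B = (4π×10⁻⁷ × 7.20) / (4π × 0.0395) × (0.4781 + 0.9760) = 2.65×10⁻⁵ T.

B ≈ 26.5 μT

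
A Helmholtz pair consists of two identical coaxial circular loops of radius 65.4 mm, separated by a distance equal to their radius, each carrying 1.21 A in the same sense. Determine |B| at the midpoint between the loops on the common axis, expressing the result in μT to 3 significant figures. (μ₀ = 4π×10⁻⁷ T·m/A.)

B ≈ 16.6 μT

Each loop contributes B = μ₀IR²/[2(R²+z²)^(3/2)] on the axis, with z measured from that loop.
Loop 1 (z = 0.0327 m): B₁ = 8.32×10⁻⁶ T. Loop 2 (z = 0.0327 m): B₂ = 8.32×10⁻⁶ T.
The fields add: B = B₁ + B₂ = 1.66×10⁻⁵ T.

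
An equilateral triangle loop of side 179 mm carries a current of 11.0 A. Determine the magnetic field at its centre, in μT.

B ≈ 111 μT

Each side is a finite straight segment at perpendicular distance d = a/(2 tan(π/3)) = 0.05167 m from the centre, with end-angles ±π/3.
One side contributes B₁ = (μ₀I/4πd)·2 sin(π/3) = 3.69×10⁻⁵ T.
All 3 sides add in the same direction: B = 3 × 3.69×10⁻⁵ = 1.11×10⁻⁴ T.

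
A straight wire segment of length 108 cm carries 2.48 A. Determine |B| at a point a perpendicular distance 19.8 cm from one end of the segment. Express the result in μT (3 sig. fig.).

For a finite straight segment, B = (μ₀I/4πd)(sinθ₁ + sinθ₂), where θ₁, θ₂ are the angles from the perpendicular to each end.
The perpendicular foot is at one end, so the two end-offsets along the wire are 0 and L = 1.08 m.
sinθ₁ = 0/√(0²+0.198²) = 0.0000; sinθ₂ = 1.08/√(1.08²+0.198²) = 0.9836.
B = (4π×10⁻⁷ × 2.48) / (4π × 0.198) × (0.0000 + 0.9836) = 1.23×10⁻⁶ T.

B ≈ 1.23 μT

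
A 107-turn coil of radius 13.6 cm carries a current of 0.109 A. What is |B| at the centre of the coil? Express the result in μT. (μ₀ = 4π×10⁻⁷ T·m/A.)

B ≈ 53.9 μT

For an N-turn flat coil, B = Nμ₀I/(2R) with R = 0.136 m.
B = 107 × 5.04×10⁻⁷ T = 5.39×10⁻⁵ T.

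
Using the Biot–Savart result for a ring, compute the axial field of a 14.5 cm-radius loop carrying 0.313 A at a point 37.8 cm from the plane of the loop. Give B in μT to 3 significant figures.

On the axis of a circular loop, B = μ₀IR² / [2(R²+z²)^(3/2)].
R² + z² = (0.145)² + (0.378)² = 0.1639 m², and (R²+z²)^(3/2) = 6.64×10⁻² m³.
B = (4π×10⁻⁷ × 0.313 × 0.02102) / (2 × 6.64×10⁻²) = 6.23×10⁻⁸ T.

B ≈ 0.0623 μT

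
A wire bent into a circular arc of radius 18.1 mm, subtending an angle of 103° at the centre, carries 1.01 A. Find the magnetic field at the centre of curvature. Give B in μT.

The Biot–Savart field of a circular arc at its centre is B = μ₀Iφ/(4πR), with φ = 1.798 rad.
B = (4π×10⁻⁷ × 1.01 × 1.798) / (4π × 0.0181) = 1.00×10⁻⁵ T.

B ≈ 10.0 μT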